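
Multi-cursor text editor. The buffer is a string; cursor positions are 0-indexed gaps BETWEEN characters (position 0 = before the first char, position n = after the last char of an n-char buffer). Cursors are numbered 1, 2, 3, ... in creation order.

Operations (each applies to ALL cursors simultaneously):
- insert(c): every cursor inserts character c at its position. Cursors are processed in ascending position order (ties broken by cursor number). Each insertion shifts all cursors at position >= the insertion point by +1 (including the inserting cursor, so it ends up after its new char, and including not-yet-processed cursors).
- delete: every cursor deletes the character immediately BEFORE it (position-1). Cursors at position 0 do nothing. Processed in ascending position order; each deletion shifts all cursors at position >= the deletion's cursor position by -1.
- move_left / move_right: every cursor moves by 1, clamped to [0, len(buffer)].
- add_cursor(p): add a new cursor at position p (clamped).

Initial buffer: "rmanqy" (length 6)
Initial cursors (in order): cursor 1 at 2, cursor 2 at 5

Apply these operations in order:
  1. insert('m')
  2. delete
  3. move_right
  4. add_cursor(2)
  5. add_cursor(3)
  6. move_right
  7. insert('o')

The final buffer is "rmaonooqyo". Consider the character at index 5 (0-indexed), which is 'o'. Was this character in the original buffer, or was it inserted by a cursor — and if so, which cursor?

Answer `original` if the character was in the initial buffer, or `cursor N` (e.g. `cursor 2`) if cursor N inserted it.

After op 1 (insert('m')): buffer="rmmanqmy" (len 8), cursors c1@3 c2@7, authorship ..1...2.
After op 2 (delete): buffer="rmanqy" (len 6), cursors c1@2 c2@5, authorship ......
After op 3 (move_right): buffer="rmanqy" (len 6), cursors c1@3 c2@6, authorship ......
After op 4 (add_cursor(2)): buffer="rmanqy" (len 6), cursors c3@2 c1@3 c2@6, authorship ......
After op 5 (add_cursor(3)): buffer="rmanqy" (len 6), cursors c3@2 c1@3 c4@3 c2@6, authorship ......
After op 6 (move_right): buffer="rmanqy" (len 6), cursors c3@3 c1@4 c4@4 c2@6, authorship ......
After op 7 (insert('o')): buffer="rmaonooqyo" (len 10), cursors c3@4 c1@7 c4@7 c2@10, authorship ...3.14..2
Authorship (.=original, N=cursor N): . . . 3 . 1 4 . . 2
Index 5: author = 1

Answer: cursor 1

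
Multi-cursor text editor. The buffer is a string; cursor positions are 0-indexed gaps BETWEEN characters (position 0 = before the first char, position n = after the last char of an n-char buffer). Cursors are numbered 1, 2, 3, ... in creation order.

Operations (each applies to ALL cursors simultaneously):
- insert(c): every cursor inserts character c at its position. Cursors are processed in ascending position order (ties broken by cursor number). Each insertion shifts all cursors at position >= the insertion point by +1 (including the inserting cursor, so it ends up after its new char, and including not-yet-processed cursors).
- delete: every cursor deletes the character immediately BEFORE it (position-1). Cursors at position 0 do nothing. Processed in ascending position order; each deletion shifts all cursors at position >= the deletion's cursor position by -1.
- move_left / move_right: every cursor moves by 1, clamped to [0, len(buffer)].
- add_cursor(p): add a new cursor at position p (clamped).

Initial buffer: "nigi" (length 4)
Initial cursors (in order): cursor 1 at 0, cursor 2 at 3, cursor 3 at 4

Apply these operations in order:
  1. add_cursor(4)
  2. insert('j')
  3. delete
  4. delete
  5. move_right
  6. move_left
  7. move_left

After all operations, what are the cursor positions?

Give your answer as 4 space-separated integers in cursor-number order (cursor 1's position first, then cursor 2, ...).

Answer: 0 0 0 0

Derivation:
After op 1 (add_cursor(4)): buffer="nigi" (len 4), cursors c1@0 c2@3 c3@4 c4@4, authorship ....
After op 2 (insert('j')): buffer="jnigjijj" (len 8), cursors c1@1 c2@5 c3@8 c4@8, authorship 1...2.34
After op 3 (delete): buffer="nigi" (len 4), cursors c1@0 c2@3 c3@4 c4@4, authorship ....
After op 4 (delete): buffer="n" (len 1), cursors c1@0 c2@1 c3@1 c4@1, authorship .
After op 5 (move_right): buffer="n" (len 1), cursors c1@1 c2@1 c3@1 c4@1, authorship .
After op 6 (move_left): buffer="n" (len 1), cursors c1@0 c2@0 c3@0 c4@0, authorship .
After op 7 (move_left): buffer="n" (len 1), cursors c1@0 c2@0 c3@0 c4@0, authorship .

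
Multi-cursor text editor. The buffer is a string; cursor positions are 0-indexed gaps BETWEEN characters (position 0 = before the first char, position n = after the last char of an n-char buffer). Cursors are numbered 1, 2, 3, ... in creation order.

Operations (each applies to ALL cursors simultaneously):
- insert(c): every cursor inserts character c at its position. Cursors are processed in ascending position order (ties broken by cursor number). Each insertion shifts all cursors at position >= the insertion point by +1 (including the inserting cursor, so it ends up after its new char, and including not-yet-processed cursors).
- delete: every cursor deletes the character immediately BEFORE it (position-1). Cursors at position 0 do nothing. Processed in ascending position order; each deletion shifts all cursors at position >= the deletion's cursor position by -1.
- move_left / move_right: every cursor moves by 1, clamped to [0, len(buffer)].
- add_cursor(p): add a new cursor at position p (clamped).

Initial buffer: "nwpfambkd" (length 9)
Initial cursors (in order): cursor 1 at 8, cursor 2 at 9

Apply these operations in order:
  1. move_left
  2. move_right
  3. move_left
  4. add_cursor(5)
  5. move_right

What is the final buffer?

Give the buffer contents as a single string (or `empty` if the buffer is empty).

After op 1 (move_left): buffer="nwpfambkd" (len 9), cursors c1@7 c2@8, authorship .........
After op 2 (move_right): buffer="nwpfambkd" (len 9), cursors c1@8 c2@9, authorship .........
After op 3 (move_left): buffer="nwpfambkd" (len 9), cursors c1@7 c2@8, authorship .........
After op 4 (add_cursor(5)): buffer="nwpfambkd" (len 9), cursors c3@5 c1@7 c2@8, authorship .........
After op 5 (move_right): buffer="nwpfambkd" (len 9), cursors c3@6 c1@8 c2@9, authorship .........

Answer: nwpfambkd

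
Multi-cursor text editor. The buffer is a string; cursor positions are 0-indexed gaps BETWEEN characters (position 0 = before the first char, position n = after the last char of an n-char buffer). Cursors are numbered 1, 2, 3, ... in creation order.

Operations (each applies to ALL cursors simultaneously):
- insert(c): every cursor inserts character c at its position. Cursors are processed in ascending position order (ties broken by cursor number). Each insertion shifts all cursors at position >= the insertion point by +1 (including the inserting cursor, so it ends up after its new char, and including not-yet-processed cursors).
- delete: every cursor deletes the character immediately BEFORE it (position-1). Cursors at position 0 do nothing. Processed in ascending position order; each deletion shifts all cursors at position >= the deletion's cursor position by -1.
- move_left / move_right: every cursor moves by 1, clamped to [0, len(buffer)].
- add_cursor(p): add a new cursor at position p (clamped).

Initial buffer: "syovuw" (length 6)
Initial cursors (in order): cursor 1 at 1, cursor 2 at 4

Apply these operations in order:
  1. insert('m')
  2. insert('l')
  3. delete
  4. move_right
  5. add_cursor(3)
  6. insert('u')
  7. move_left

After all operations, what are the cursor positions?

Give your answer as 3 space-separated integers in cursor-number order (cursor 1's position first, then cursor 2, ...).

Answer: 4 9 4

Derivation:
After op 1 (insert('m')): buffer="smyovmuw" (len 8), cursors c1@2 c2@6, authorship .1...2..
After op 2 (insert('l')): buffer="smlyovmluw" (len 10), cursors c1@3 c2@8, authorship .11...22..
After op 3 (delete): buffer="smyovmuw" (len 8), cursors c1@2 c2@6, authorship .1...2..
After op 4 (move_right): buffer="smyovmuw" (len 8), cursors c1@3 c2@7, authorship .1...2..
After op 5 (add_cursor(3)): buffer="smyovmuw" (len 8), cursors c1@3 c3@3 c2@7, authorship .1...2..
After op 6 (insert('u')): buffer="smyuuovmuuw" (len 11), cursors c1@5 c3@5 c2@10, authorship .1.13..2.2.
After op 7 (move_left): buffer="smyuuovmuuw" (len 11), cursors c1@4 c3@4 c2@9, authorship .1.13..2.2.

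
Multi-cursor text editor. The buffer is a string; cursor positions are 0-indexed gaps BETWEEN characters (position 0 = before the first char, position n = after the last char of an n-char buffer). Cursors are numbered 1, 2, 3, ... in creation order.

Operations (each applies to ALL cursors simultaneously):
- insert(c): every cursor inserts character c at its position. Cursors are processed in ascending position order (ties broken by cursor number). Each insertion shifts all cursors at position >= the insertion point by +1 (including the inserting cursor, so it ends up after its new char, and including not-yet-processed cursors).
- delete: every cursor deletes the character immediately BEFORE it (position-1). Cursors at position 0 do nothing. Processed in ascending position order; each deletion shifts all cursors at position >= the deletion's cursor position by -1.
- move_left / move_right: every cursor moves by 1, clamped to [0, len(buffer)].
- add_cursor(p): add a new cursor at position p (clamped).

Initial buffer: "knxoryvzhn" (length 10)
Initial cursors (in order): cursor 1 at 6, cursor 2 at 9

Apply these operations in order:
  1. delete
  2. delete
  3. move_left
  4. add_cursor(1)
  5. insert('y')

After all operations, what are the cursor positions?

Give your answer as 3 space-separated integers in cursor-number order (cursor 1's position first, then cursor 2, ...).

After op 1 (delete): buffer="knxorvzn" (len 8), cursors c1@5 c2@7, authorship ........
After op 2 (delete): buffer="knxovn" (len 6), cursors c1@4 c2@5, authorship ......
After op 3 (move_left): buffer="knxovn" (len 6), cursors c1@3 c2@4, authorship ......
After op 4 (add_cursor(1)): buffer="knxovn" (len 6), cursors c3@1 c1@3 c2@4, authorship ......
After op 5 (insert('y')): buffer="kynxyoyvn" (len 9), cursors c3@2 c1@5 c2@7, authorship .3..1.2..

Answer: 5 7 2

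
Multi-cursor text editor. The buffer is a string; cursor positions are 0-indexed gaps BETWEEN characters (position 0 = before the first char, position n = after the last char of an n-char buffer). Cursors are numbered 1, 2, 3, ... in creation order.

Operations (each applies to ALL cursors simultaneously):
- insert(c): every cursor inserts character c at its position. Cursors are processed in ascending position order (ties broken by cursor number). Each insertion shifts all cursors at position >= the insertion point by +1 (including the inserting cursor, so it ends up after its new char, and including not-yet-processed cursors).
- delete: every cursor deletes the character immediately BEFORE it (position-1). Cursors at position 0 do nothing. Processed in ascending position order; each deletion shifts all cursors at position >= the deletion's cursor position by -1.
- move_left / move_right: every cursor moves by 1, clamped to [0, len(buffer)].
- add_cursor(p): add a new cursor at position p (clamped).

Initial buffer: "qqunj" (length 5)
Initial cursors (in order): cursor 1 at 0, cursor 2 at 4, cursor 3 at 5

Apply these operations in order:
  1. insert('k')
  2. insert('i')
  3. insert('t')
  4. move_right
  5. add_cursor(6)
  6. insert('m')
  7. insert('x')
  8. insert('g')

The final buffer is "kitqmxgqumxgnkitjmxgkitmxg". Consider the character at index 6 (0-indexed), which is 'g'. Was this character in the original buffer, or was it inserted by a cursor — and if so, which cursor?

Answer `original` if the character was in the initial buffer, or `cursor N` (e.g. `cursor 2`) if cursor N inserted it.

Answer: cursor 1

Derivation:
After op 1 (insert('k')): buffer="kqqunkjk" (len 8), cursors c1@1 c2@6 c3@8, authorship 1....2.3
After op 2 (insert('i')): buffer="kiqqunkijki" (len 11), cursors c1@2 c2@8 c3@11, authorship 11....22.33
After op 3 (insert('t')): buffer="kitqqunkitjkit" (len 14), cursors c1@3 c2@10 c3@14, authorship 111....222.333
After op 4 (move_right): buffer="kitqqunkitjkit" (len 14), cursors c1@4 c2@11 c3@14, authorship 111....222.333
After op 5 (add_cursor(6)): buffer="kitqqunkitjkit" (len 14), cursors c1@4 c4@6 c2@11 c3@14, authorship 111....222.333
After op 6 (insert('m')): buffer="kitqmqumnkitjmkitm" (len 18), cursors c1@5 c4@8 c2@14 c3@18, authorship 111.1..4.222.23333
After op 7 (insert('x')): buffer="kitqmxqumxnkitjmxkitmx" (len 22), cursors c1@6 c4@10 c2@17 c3@22, authorship 111.11..44.222.2233333
After op 8 (insert('g')): buffer="kitqmxgqumxgnkitjmxgkitmxg" (len 26), cursors c1@7 c4@12 c2@20 c3@26, authorship 111.111..444.222.222333333
Authorship (.=original, N=cursor N): 1 1 1 . 1 1 1 . . 4 4 4 . 2 2 2 . 2 2 2 3 3 3 3 3 3
Index 6: author = 1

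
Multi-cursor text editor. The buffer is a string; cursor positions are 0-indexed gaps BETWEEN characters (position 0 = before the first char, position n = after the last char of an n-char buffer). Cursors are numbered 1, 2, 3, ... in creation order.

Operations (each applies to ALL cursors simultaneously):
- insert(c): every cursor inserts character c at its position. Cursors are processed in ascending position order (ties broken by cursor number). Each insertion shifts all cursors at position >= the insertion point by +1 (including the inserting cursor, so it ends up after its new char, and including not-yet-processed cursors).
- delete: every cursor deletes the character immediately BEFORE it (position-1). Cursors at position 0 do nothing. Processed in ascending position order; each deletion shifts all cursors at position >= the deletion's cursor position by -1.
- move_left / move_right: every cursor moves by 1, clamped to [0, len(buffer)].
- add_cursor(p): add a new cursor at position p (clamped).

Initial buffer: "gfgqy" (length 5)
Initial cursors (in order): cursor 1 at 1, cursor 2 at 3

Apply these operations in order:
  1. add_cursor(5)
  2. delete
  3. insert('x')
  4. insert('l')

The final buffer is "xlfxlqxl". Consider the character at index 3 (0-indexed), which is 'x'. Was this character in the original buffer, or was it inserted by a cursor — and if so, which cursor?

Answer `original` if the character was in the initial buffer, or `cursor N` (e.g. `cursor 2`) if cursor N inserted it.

After op 1 (add_cursor(5)): buffer="gfgqy" (len 5), cursors c1@1 c2@3 c3@5, authorship .....
After op 2 (delete): buffer="fq" (len 2), cursors c1@0 c2@1 c3@2, authorship ..
After op 3 (insert('x')): buffer="xfxqx" (len 5), cursors c1@1 c2@3 c3@5, authorship 1.2.3
After op 4 (insert('l')): buffer="xlfxlqxl" (len 8), cursors c1@2 c2@5 c3@8, authorship 11.22.33
Authorship (.=original, N=cursor N): 1 1 . 2 2 . 3 3
Index 3: author = 2

Answer: cursor 2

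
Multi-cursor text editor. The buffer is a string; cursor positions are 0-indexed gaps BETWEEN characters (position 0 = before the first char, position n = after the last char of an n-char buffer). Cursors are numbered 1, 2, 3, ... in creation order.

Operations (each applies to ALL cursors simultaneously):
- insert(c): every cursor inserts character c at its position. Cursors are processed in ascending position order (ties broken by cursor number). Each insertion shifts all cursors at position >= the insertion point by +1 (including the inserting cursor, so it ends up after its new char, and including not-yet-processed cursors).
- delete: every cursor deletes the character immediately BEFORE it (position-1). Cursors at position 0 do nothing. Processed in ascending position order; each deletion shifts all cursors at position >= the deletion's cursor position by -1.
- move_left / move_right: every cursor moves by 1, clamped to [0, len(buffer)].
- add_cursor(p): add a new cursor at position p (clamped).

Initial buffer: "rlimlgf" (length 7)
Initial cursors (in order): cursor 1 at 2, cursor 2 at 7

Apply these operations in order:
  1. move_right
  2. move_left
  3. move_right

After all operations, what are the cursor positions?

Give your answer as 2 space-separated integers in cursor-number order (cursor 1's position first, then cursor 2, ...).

Answer: 3 7

Derivation:
After op 1 (move_right): buffer="rlimlgf" (len 7), cursors c1@3 c2@7, authorship .......
After op 2 (move_left): buffer="rlimlgf" (len 7), cursors c1@2 c2@6, authorship .......
After op 3 (move_right): buffer="rlimlgf" (len 7), cursors c1@3 c2@7, authorship .......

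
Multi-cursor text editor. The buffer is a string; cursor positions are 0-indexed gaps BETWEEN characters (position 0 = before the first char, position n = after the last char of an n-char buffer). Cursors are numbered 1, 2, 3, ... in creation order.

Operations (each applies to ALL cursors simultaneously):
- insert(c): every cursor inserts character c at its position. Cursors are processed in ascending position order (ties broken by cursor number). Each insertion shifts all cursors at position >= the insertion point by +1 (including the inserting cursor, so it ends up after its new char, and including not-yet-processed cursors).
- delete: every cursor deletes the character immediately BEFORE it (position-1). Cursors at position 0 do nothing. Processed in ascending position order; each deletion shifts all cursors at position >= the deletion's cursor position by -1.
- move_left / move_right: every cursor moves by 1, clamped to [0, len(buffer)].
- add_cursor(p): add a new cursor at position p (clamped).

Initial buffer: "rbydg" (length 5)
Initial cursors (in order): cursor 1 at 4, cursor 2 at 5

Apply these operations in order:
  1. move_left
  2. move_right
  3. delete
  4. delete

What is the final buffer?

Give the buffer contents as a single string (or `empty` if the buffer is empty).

Answer: r

Derivation:
After op 1 (move_left): buffer="rbydg" (len 5), cursors c1@3 c2@4, authorship .....
After op 2 (move_right): buffer="rbydg" (len 5), cursors c1@4 c2@5, authorship .....
After op 3 (delete): buffer="rby" (len 3), cursors c1@3 c2@3, authorship ...
After op 4 (delete): buffer="r" (len 1), cursors c1@1 c2@1, authorship .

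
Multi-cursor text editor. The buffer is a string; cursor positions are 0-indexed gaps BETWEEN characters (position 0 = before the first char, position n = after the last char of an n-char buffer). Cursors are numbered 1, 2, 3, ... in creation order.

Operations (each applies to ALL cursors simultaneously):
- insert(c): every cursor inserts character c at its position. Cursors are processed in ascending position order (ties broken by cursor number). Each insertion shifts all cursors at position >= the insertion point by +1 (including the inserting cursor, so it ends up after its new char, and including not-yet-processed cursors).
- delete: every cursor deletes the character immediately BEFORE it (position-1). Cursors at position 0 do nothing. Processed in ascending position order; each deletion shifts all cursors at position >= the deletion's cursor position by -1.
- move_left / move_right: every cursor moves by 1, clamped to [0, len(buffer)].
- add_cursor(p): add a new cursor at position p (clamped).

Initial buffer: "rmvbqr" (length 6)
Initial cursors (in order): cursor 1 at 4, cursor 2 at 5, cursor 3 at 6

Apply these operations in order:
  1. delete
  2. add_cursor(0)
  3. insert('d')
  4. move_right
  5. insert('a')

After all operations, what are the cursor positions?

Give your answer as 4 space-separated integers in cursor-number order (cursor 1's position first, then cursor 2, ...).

Answer: 11 11 11 3

Derivation:
After op 1 (delete): buffer="rmv" (len 3), cursors c1@3 c2@3 c3@3, authorship ...
After op 2 (add_cursor(0)): buffer="rmv" (len 3), cursors c4@0 c1@3 c2@3 c3@3, authorship ...
After op 3 (insert('d')): buffer="drmvddd" (len 7), cursors c4@1 c1@7 c2@7 c3@7, authorship 4...123
After op 4 (move_right): buffer="drmvddd" (len 7), cursors c4@2 c1@7 c2@7 c3@7, authorship 4...123
After op 5 (insert('a')): buffer="dramvdddaaa" (len 11), cursors c4@3 c1@11 c2@11 c3@11, authorship 4.4..123123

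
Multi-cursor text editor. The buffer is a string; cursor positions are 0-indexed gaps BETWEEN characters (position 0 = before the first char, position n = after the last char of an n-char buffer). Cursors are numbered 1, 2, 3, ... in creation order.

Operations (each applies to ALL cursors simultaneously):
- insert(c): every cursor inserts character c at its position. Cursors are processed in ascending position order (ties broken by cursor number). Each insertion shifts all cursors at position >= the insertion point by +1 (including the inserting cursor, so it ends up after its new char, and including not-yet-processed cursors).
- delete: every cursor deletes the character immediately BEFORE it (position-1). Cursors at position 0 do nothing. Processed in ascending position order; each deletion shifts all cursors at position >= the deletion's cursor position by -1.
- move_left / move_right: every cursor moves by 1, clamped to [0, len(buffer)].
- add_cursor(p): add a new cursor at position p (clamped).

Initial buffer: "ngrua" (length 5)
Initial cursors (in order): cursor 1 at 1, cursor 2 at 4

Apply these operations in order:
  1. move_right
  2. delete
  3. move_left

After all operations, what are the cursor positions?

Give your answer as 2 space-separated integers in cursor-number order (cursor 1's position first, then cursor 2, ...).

After op 1 (move_right): buffer="ngrua" (len 5), cursors c1@2 c2@5, authorship .....
After op 2 (delete): buffer="nru" (len 3), cursors c1@1 c2@3, authorship ...
After op 3 (move_left): buffer="nru" (len 3), cursors c1@0 c2@2, authorship ...

Answer: 0 2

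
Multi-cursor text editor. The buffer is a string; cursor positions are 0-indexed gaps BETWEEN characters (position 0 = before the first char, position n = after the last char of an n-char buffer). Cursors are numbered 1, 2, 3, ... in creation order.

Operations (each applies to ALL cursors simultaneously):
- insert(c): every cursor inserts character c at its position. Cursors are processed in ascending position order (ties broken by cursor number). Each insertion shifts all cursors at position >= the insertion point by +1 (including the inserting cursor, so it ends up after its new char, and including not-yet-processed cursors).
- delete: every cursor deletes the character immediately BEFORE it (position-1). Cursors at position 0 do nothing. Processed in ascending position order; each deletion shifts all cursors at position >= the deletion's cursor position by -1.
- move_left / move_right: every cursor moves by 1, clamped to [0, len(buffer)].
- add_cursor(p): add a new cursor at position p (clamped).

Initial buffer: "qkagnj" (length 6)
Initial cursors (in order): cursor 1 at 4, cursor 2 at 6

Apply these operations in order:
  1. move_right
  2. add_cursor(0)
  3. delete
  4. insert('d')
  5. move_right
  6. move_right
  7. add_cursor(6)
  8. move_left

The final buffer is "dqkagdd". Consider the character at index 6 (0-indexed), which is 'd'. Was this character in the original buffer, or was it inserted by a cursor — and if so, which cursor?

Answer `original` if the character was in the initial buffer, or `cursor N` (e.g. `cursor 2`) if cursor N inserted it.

Answer: cursor 2

Derivation:
After op 1 (move_right): buffer="qkagnj" (len 6), cursors c1@5 c2@6, authorship ......
After op 2 (add_cursor(0)): buffer="qkagnj" (len 6), cursors c3@0 c1@5 c2@6, authorship ......
After op 3 (delete): buffer="qkag" (len 4), cursors c3@0 c1@4 c2@4, authorship ....
After op 4 (insert('d')): buffer="dqkagdd" (len 7), cursors c3@1 c1@7 c2@7, authorship 3....12
After op 5 (move_right): buffer="dqkagdd" (len 7), cursors c3@2 c1@7 c2@7, authorship 3....12
After op 6 (move_right): buffer="dqkagdd" (len 7), cursors c3@3 c1@7 c2@7, authorship 3....12
After op 7 (add_cursor(6)): buffer="dqkagdd" (len 7), cursors c3@3 c4@6 c1@7 c2@7, authorship 3....12
After op 8 (move_left): buffer="dqkagdd" (len 7), cursors c3@2 c4@5 c1@6 c2@6, authorship 3....12
Authorship (.=original, N=cursor N): 3 . . . . 1 2
Index 6: author = 2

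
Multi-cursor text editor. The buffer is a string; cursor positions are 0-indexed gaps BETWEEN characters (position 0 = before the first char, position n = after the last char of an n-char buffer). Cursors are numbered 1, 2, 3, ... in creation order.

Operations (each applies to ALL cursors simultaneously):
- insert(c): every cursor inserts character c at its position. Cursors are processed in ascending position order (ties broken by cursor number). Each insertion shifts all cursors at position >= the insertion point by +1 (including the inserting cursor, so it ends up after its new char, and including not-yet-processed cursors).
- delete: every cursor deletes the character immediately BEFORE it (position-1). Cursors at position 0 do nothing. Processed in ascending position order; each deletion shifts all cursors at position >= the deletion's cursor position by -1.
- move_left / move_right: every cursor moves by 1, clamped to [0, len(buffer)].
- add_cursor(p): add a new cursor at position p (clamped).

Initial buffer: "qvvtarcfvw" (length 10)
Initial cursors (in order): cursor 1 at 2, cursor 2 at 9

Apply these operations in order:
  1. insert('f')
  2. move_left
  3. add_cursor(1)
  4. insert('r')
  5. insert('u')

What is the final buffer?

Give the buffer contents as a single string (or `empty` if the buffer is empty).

After op 1 (insert('f')): buffer="qvfvtarcfvfw" (len 12), cursors c1@3 c2@11, authorship ..1.......2.
After op 2 (move_left): buffer="qvfvtarcfvfw" (len 12), cursors c1@2 c2@10, authorship ..1.......2.
After op 3 (add_cursor(1)): buffer="qvfvtarcfvfw" (len 12), cursors c3@1 c1@2 c2@10, authorship ..1.......2.
After op 4 (insert('r')): buffer="qrvrfvtarcfvrfw" (len 15), cursors c3@2 c1@4 c2@13, authorship .3.11.......22.
After op 5 (insert('u')): buffer="qruvrufvtarcfvrufw" (len 18), cursors c3@3 c1@6 c2@16, authorship .33.111.......222.

Answer: qruvrufvtarcfvrufw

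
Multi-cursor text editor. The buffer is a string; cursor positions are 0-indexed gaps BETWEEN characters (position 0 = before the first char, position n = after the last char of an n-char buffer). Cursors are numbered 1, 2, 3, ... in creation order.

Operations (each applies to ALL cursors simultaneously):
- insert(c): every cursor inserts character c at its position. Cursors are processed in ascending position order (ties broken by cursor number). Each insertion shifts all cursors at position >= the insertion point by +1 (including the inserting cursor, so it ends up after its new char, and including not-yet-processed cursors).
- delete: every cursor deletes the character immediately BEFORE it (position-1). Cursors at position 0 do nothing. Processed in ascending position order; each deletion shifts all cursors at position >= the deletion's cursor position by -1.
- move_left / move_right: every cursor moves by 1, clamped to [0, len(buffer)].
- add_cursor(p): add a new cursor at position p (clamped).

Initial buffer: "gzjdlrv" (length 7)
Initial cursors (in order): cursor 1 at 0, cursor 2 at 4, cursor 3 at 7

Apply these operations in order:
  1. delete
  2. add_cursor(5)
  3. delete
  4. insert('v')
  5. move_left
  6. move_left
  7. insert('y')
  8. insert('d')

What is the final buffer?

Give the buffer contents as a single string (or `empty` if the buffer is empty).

Answer: ydvgzvyyydddvv

Derivation:
After op 1 (delete): buffer="gzjlr" (len 5), cursors c1@0 c2@3 c3@5, authorship .....
After op 2 (add_cursor(5)): buffer="gzjlr" (len 5), cursors c1@0 c2@3 c3@5 c4@5, authorship .....
After op 3 (delete): buffer="gz" (len 2), cursors c1@0 c2@2 c3@2 c4@2, authorship ..
After op 4 (insert('v')): buffer="vgzvvv" (len 6), cursors c1@1 c2@6 c3@6 c4@6, authorship 1..234
After op 5 (move_left): buffer="vgzvvv" (len 6), cursors c1@0 c2@5 c3@5 c4@5, authorship 1..234
After op 6 (move_left): buffer="vgzvvv" (len 6), cursors c1@0 c2@4 c3@4 c4@4, authorship 1..234
After op 7 (insert('y')): buffer="yvgzvyyyvv" (len 10), cursors c1@1 c2@8 c3@8 c4@8, authorship 11..223434
After op 8 (insert('d')): buffer="ydvgzvyyydddvv" (len 14), cursors c1@2 c2@12 c3@12 c4@12, authorship 111..223423434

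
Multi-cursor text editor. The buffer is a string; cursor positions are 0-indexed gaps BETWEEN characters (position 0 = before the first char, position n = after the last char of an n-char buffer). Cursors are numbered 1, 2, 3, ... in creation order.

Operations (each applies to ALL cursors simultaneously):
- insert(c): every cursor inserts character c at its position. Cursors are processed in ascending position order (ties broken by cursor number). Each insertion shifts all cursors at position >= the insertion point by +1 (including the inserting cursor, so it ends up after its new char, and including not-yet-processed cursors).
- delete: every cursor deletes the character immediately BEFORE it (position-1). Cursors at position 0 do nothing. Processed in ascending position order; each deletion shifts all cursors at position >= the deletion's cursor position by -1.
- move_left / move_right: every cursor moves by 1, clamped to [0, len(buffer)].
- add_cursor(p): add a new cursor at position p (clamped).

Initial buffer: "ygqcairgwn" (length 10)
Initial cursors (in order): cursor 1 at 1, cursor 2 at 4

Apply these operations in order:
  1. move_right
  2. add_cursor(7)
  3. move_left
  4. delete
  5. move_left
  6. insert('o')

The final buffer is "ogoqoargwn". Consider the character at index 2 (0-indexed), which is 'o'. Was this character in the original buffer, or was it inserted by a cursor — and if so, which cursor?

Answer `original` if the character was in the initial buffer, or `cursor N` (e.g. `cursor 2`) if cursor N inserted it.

Answer: cursor 2

Derivation:
After op 1 (move_right): buffer="ygqcairgwn" (len 10), cursors c1@2 c2@5, authorship ..........
After op 2 (add_cursor(7)): buffer="ygqcairgwn" (len 10), cursors c1@2 c2@5 c3@7, authorship ..........
After op 3 (move_left): buffer="ygqcairgwn" (len 10), cursors c1@1 c2@4 c3@6, authorship ..........
After op 4 (delete): buffer="gqargwn" (len 7), cursors c1@0 c2@2 c3@3, authorship .......
After op 5 (move_left): buffer="gqargwn" (len 7), cursors c1@0 c2@1 c3@2, authorship .......
After op 6 (insert('o')): buffer="ogoqoargwn" (len 10), cursors c1@1 c2@3 c3@5, authorship 1.2.3.....
Authorship (.=original, N=cursor N): 1 . 2 . 3 . . . . .
Index 2: author = 2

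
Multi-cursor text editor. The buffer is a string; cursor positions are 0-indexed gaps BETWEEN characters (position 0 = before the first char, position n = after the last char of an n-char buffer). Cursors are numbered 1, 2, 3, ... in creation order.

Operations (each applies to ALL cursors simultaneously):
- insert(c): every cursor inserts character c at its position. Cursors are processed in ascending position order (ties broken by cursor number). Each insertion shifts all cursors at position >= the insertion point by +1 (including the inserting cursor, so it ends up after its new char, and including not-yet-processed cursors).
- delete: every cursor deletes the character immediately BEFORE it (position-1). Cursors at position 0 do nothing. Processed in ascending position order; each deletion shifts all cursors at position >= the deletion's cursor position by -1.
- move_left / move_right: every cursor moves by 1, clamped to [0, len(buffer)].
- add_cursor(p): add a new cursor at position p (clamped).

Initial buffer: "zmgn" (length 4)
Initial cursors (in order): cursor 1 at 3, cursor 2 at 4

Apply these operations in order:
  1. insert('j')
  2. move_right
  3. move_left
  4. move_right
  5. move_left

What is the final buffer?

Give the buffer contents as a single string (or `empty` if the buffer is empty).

After op 1 (insert('j')): buffer="zmgjnj" (len 6), cursors c1@4 c2@6, authorship ...1.2
After op 2 (move_right): buffer="zmgjnj" (len 6), cursors c1@5 c2@6, authorship ...1.2
After op 3 (move_left): buffer="zmgjnj" (len 6), cursors c1@4 c2@5, authorship ...1.2
After op 4 (move_right): buffer="zmgjnj" (len 6), cursors c1@5 c2@6, authorship ...1.2
After op 5 (move_left): buffer="zmgjnj" (len 6), cursors c1@4 c2@5, authorship ...1.2

Answer: zmgjnj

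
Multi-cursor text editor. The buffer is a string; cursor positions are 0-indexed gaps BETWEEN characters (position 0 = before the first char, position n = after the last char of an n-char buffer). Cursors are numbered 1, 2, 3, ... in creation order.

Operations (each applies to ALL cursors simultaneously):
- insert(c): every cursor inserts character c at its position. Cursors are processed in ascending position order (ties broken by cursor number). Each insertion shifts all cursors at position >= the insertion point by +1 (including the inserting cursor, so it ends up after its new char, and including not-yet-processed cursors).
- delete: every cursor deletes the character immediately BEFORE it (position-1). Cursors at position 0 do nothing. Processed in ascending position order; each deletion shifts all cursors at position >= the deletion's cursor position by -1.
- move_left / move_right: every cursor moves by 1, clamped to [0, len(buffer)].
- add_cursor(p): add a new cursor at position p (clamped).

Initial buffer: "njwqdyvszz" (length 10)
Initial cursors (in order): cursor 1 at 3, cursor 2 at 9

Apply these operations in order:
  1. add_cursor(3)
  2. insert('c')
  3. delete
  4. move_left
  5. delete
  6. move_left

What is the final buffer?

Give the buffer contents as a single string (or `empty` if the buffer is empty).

Answer: wqdyvzz

Derivation:
After op 1 (add_cursor(3)): buffer="njwqdyvszz" (len 10), cursors c1@3 c3@3 c2@9, authorship ..........
After op 2 (insert('c')): buffer="njwccqdyvszcz" (len 13), cursors c1@5 c3@5 c2@12, authorship ...13......2.
After op 3 (delete): buffer="njwqdyvszz" (len 10), cursors c1@3 c3@3 c2@9, authorship ..........
After op 4 (move_left): buffer="njwqdyvszz" (len 10), cursors c1@2 c3@2 c2@8, authorship ..........
After op 5 (delete): buffer="wqdyvzz" (len 7), cursors c1@0 c3@0 c2@5, authorship .......
After op 6 (move_left): buffer="wqdyvzz" (len 7), cursors c1@0 c3@0 c2@4, authorship .......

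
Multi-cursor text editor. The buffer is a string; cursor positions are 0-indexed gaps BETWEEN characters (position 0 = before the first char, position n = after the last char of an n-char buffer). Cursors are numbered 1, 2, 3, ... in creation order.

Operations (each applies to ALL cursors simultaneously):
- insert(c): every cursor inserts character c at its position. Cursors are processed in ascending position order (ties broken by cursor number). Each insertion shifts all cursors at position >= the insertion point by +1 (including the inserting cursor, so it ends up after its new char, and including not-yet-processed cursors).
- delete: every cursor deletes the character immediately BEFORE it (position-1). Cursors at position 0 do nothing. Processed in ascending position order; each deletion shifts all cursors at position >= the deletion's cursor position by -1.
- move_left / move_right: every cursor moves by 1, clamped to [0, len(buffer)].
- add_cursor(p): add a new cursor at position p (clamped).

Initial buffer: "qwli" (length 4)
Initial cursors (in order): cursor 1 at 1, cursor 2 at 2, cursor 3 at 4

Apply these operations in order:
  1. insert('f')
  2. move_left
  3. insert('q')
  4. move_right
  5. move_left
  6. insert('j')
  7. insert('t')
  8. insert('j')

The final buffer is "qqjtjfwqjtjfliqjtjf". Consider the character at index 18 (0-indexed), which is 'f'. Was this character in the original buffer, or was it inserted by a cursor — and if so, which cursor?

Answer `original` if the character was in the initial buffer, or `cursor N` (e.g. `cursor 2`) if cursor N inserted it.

After op 1 (insert('f')): buffer="qfwflif" (len 7), cursors c1@2 c2@4 c3@7, authorship .1.2..3
After op 2 (move_left): buffer="qfwflif" (len 7), cursors c1@1 c2@3 c3@6, authorship .1.2..3
After op 3 (insert('q')): buffer="qqfwqfliqf" (len 10), cursors c1@2 c2@5 c3@9, authorship .11.22..33
After op 4 (move_right): buffer="qqfwqfliqf" (len 10), cursors c1@3 c2@6 c3@10, authorship .11.22..33
After op 5 (move_left): buffer="qqfwqfliqf" (len 10), cursors c1@2 c2@5 c3@9, authorship .11.22..33
After op 6 (insert('j')): buffer="qqjfwqjfliqjf" (len 13), cursors c1@3 c2@7 c3@12, authorship .111.222..333
After op 7 (insert('t')): buffer="qqjtfwqjtfliqjtf" (len 16), cursors c1@4 c2@9 c3@15, authorship .1111.2222..3333
After op 8 (insert('j')): buffer="qqjtjfwqjtjfliqjtjf" (len 19), cursors c1@5 c2@11 c3@18, authorship .11111.22222..33333
Authorship (.=original, N=cursor N): . 1 1 1 1 1 . 2 2 2 2 2 . . 3 3 3 3 3
Index 18: author = 3

Answer: cursor 3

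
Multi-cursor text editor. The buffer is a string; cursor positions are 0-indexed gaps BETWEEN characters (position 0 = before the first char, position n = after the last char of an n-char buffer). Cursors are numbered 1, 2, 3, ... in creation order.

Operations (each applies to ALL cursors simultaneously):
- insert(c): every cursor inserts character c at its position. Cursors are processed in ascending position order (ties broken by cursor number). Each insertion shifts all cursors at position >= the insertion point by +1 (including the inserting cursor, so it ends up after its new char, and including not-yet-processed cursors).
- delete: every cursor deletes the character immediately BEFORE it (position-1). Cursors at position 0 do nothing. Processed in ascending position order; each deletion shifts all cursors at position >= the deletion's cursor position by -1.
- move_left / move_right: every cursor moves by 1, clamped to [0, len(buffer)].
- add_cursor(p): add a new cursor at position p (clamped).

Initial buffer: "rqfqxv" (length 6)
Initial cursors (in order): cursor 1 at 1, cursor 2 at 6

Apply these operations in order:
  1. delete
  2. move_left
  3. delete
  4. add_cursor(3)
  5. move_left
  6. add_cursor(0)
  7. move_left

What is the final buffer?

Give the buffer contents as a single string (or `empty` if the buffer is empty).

After op 1 (delete): buffer="qfqx" (len 4), cursors c1@0 c2@4, authorship ....
After op 2 (move_left): buffer="qfqx" (len 4), cursors c1@0 c2@3, authorship ....
After op 3 (delete): buffer="qfx" (len 3), cursors c1@0 c2@2, authorship ...
After op 4 (add_cursor(3)): buffer="qfx" (len 3), cursors c1@0 c2@2 c3@3, authorship ...
After op 5 (move_left): buffer="qfx" (len 3), cursors c1@0 c2@1 c3@2, authorship ...
After op 6 (add_cursor(0)): buffer="qfx" (len 3), cursors c1@0 c4@0 c2@1 c3@2, authorship ...
After op 7 (move_left): buffer="qfx" (len 3), cursors c1@0 c2@0 c4@0 c3@1, authorship ...

Answer: qfx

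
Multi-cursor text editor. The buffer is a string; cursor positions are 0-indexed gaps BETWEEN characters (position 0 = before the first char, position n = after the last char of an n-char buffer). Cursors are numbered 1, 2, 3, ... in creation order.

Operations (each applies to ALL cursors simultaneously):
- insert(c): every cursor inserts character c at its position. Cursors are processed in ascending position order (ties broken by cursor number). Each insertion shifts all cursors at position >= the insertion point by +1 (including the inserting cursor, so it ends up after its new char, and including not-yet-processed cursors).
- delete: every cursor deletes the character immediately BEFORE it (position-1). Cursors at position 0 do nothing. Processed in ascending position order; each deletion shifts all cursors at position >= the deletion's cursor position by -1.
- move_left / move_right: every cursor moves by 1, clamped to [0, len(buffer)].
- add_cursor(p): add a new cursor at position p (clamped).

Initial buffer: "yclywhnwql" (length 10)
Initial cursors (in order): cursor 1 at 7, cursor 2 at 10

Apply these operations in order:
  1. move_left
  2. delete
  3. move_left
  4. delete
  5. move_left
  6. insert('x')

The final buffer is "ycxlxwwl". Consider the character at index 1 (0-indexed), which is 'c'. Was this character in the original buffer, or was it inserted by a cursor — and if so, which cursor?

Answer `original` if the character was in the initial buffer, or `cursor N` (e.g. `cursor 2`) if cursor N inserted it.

Answer: original

Derivation:
After op 1 (move_left): buffer="yclywhnwql" (len 10), cursors c1@6 c2@9, authorship ..........
After op 2 (delete): buffer="yclywnwl" (len 8), cursors c1@5 c2@7, authorship ........
After op 3 (move_left): buffer="yclywnwl" (len 8), cursors c1@4 c2@6, authorship ........
After op 4 (delete): buffer="yclwwl" (len 6), cursors c1@3 c2@4, authorship ......
After op 5 (move_left): buffer="yclwwl" (len 6), cursors c1@2 c2@3, authorship ......
After op 6 (insert('x')): buffer="ycxlxwwl" (len 8), cursors c1@3 c2@5, authorship ..1.2...
Authorship (.=original, N=cursor N): . . 1 . 2 . . .
Index 1: author = original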